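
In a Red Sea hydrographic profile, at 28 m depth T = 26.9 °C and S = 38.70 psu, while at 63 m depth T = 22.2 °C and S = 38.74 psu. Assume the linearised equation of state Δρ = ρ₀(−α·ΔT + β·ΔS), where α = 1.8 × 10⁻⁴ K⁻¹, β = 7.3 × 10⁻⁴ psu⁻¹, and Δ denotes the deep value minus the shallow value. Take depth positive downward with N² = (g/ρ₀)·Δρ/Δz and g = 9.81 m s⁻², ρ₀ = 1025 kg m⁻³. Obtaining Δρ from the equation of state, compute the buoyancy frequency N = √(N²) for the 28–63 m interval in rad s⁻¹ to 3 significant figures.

0.0157 rad s⁻¹

ΔT = -4.7 K, ΔS = +0.04 psu (deep − shallow).
Δρ/ρ₀ = −αΔT + βΔS = 8.46 × 10⁻⁴ + 2.92 × 10⁻⁵ = 8.752 × 10⁻⁴, so Δρ ≈ 0.8971 kg m⁻³.
N² = (g/ρ₀)·Δρ/Δz = g·(Δρ/ρ₀)/Δz = 9.81 × 8.752 × 10⁻⁴ / 35 = 2.4531 × 10⁻⁴ s⁻².
N = √(2.4531 × 10⁻⁴) = 0.015662 rad s⁻¹ ≈ 0.0157 rad s⁻¹.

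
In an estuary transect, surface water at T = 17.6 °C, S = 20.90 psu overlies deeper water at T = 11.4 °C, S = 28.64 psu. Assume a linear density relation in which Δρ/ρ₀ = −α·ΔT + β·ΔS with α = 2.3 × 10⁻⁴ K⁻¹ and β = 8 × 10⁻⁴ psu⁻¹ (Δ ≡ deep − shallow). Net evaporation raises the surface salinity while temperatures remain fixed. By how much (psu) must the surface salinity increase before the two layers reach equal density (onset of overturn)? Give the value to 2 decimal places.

Neutral buoyancy requires −α(T_deep − T_surf) + β(S_deep − S_surf′) = 0.
S_surf′ = S_deep − (α/β)·ΔT = 28.64 − (2.3 × 10⁻⁴/8 × 10⁻⁴)·(-6.2) = 30.4225 psu.
Increase required: 30.4225 − 20.90 = 9.5225 psu.

9.52 psu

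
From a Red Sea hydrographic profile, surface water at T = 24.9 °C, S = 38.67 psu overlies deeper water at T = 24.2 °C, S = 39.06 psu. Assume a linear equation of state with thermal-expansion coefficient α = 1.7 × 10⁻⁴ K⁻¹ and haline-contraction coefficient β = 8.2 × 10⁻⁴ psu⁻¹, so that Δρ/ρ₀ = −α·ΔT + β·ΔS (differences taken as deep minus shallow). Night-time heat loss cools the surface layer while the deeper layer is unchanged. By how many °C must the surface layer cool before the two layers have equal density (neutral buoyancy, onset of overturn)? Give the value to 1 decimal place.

Neutral buoyancy requires Δρ = 0, i.e. −α(T_deep − T_surf′) + β(S_deep − S_surf) = 0.
T_surf′ = T_deep − (β/α)·ΔS = 24.2 − (8.2 × 10⁻⁴/1.7 × 10⁻⁴)·(+0.39) = 22.319 °C.
Cooling required: 24.9 − (22.319) = 2.581 °C.

2.6 °C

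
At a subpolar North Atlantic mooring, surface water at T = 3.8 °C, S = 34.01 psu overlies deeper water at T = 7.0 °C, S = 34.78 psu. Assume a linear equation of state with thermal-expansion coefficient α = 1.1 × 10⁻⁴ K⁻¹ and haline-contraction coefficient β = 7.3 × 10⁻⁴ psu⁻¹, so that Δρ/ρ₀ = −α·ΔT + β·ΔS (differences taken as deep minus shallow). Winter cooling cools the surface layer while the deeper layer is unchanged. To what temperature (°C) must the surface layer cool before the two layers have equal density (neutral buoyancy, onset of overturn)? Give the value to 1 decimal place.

Neutral buoyancy requires Δρ = 0, i.e. −α(T_deep − T_surf′) + β(S_deep − S_surf) = 0.
T_surf′ = T_deep − (β/α)·ΔS = 7.0 − (7.3 × 10⁻⁴/1.1 × 10⁻⁴)·(+0.77) = 1.890 °C.
Cooling required: 3.8 − (1.890) = 1.910 °C.

1.9 °C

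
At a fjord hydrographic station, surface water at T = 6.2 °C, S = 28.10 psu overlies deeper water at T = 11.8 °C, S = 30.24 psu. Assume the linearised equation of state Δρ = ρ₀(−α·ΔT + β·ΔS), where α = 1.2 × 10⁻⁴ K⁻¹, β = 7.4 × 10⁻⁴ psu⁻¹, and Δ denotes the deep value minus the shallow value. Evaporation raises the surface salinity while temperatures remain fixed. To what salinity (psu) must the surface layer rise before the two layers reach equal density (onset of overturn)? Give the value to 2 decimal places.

29.33 psu

Neutral buoyancy requires −α(T_deep − T_surf) + β(S_deep − S_surf′) = 0.
S_surf′ = S_deep − (α/β)·ΔT = 30.24 − (1.2 × 10⁻⁴/7.4 × 10⁻⁴)·(+5.6) = 29.3319 psu.
Increase required: 29.3319 − 28.10 = 1.2319 psu.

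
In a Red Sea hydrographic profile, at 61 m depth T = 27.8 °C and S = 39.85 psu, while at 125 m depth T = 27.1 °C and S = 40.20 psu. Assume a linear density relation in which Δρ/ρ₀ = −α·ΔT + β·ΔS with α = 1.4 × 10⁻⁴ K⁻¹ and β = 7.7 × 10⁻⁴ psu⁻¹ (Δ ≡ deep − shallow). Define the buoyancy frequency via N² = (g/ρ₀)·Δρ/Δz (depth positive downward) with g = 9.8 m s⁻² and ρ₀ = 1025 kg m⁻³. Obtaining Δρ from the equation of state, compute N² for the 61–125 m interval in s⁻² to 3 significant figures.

5.63 × 10⁻⁵ s⁻²

ΔT = -0.7 K, ΔS = +0.35 psu (deep − shallow).
Δρ/ρ₀ = −αΔT + βΔS = 9.80 × 10⁻⁵ + 2.695 × 10⁻⁴ = 3.675 × 10⁻⁴, so Δρ ≈ 0.3767 kg m⁻³.
N² = (g/ρ₀)·Δρ/Δz = g·(Δρ/ρ₀)/Δz = 9.8 × 3.675 × 10⁻⁴ / 64 = 5.6273 × 10⁻⁵ s⁻² ≈ 5.63 × 10⁻⁵ s⁻².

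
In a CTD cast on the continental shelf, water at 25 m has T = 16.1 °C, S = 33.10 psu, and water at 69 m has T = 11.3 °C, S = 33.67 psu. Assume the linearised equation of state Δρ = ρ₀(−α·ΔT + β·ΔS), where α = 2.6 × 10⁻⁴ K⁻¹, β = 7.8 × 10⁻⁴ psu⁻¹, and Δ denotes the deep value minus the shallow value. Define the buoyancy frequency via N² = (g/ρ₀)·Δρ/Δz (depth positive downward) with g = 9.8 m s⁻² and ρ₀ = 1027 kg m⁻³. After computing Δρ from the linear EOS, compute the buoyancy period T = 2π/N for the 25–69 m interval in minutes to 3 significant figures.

ΔT = -4.8 K, ΔS = +0.57 psu (deep − shallow).
Δρ/ρ₀ = −αΔT + βΔS = 1.248 × 10⁻³ + 4.446 × 10⁻⁴ = 1.6926 × 10⁻³, so Δρ ≈ 1.738 kg m⁻³.
N² = (g/ρ₀)·Δρ/Δz = g·(Δρ/ρ₀)/Δz = 9.8 × 1.6926 × 10⁻³ / 44 = 3.7699 × 10⁻⁴ s⁻².
N = √(3.7699 × 10⁻⁴) = 0.019416 rad s⁻¹ → T = 2π/N = 323.61 s = 5.3935 min ≈ 5.39 min.

5.39 min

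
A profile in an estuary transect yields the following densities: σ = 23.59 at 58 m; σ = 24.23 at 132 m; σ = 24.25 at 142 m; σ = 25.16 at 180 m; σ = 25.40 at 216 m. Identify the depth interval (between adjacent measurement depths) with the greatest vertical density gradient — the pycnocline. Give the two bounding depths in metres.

Compute the density gradient over each adjacent pair:
  58–132 m: Δρ/Δz = 0.64/74 = 8.6 × 10⁻³ kg m⁻⁴
  132–142 m: Δρ/Δz = 0.02/10 = 2.0 × 10⁻³ kg m⁻⁴
  142–180 m: Δρ/Δz = 0.91/38 = 0.024 kg m⁻⁴
  180–216 m: Δρ/Δz = 0.24/36 = 6.7 × 10⁻³ kg m⁻⁴
The largest gradient is in the 142–180 m interval — the pycnocline.

142–180 m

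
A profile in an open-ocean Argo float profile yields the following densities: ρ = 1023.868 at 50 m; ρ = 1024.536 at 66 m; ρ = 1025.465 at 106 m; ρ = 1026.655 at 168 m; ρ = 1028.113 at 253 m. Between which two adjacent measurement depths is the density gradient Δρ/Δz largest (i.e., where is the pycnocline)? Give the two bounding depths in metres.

50–66 m

Compute the density gradient over each adjacent pair:
  50–66 m: Δρ/Δz = 0.668/16 = 0.042 kg m⁻⁴
  66–106 m: Δρ/Δz = 0.929/40 = 0.023 kg m⁻⁴
  106–168 m: Δρ/Δz = 1.190/62 = 0.019 kg m⁻⁴
  168–253 m: Δρ/Δz = 1.458/85 = 0.017 kg m⁻⁴
The largest gradient is in the 50–66 m interval — the pycnocline.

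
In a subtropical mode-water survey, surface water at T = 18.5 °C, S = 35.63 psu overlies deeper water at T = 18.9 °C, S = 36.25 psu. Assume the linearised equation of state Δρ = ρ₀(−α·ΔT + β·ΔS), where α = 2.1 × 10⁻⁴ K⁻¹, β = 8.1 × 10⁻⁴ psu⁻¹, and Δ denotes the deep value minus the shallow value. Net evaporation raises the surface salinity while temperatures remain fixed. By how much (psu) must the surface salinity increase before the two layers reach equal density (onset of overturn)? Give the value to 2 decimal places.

0.52 psu

Neutral buoyancy requires −α(T_deep − T_surf) + β(S_deep − S_surf′) = 0.
S_surf′ = S_deep − (α/β)·ΔT = 36.25 − (2.1 × 10⁻⁴/8.1 × 10⁻⁴)·(+0.4) = 36.1463 psu.
Increase required: 36.1463 − 35.63 = 0.5163 psu.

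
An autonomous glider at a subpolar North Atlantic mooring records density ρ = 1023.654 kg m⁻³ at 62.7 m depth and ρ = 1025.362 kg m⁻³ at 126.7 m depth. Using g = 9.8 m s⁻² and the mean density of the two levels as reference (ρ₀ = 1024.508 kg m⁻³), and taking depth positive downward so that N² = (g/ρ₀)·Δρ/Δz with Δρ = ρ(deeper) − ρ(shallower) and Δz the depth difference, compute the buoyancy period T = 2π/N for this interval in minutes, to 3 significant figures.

Δρ = 1025.362 − 1023.654 = 1.708 kg m⁻³ over Δz = 126.7 − 62.7 = 64 m.
N² = (9.8/1024.508) × (1.708/64) = 2.5528 × 10⁻⁴ s⁻².
N = √(2.5528 × 10⁻⁴) = 0.015977 rad s⁻¹, so T = 2π/N = 393.26 s = 6.5543 min ≈ 6.55 min.

6.55 min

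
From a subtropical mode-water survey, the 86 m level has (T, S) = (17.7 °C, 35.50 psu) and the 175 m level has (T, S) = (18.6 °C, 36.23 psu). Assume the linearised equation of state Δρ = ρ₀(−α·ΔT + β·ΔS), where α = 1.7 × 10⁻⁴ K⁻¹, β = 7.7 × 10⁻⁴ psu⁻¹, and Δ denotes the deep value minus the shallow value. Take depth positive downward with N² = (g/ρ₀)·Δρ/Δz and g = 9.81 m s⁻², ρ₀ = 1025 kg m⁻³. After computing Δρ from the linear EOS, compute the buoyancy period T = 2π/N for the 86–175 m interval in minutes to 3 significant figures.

15.6 min

ΔT = +0.9 K, ΔS = +0.73 psu (deep − shallow).
Δρ/ρ₀ = −αΔT + βΔS = -1.53 × 10⁻⁴ + 5.621 × 10⁻⁴ = 4.091 × 10⁻⁴, so Δρ ≈ 0.4193 kg m⁻³.
N² = (g/ρ₀)·Δρ/Δz = g·(Δρ/ρ₀)/Δz = 9.81 × 4.091 × 10⁻⁴ / 89 = 4.5093 × 10⁻⁵ s⁻².
N = √(4.5093 × 10⁻⁵) = 6.7151 × 10⁻³ rad s⁻¹ → T = 2π/N = 935.68 s = 15.595 min ≈ 15.6 min.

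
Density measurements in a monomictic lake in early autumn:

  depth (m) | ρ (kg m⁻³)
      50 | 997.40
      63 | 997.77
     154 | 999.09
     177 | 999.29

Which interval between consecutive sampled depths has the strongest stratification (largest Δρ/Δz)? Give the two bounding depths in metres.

50–63 m

Compute the density gradient over each adjacent pair:
  50–63 m: Δρ/Δz = 0.37/13 = 0.028 kg m⁻⁴
  63–154 m: Δρ/Δz = 1.32/91 = 0.015 kg m⁻⁴
  154–177 m: Δρ/Δz = 0.20/23 = 8.7 × 10⁻³ kg m⁻⁴
The largest gradient is in the 50–63 m interval — the pycnocline.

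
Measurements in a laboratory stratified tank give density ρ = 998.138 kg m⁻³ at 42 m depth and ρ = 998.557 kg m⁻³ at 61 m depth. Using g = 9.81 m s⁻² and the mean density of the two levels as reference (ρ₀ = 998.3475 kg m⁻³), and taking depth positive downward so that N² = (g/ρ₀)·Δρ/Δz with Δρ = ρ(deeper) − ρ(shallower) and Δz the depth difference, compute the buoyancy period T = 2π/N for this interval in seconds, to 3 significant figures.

Δρ = 998.557 − 998.138 = 0.419 kg m⁻³ over Δz = 61 − 42 = 19 m.
N² = (9.81/998.3475) × (0.419/19) = 2.1669 × 10⁻⁴ s⁻².
N = √(2.1669 × 10⁻⁴) = 0.014720 rad s⁻¹, so T = 2π/N = 426.85 s ≈ 427 s.
Since Δρ > 0 the layer is stably stratified.

427 s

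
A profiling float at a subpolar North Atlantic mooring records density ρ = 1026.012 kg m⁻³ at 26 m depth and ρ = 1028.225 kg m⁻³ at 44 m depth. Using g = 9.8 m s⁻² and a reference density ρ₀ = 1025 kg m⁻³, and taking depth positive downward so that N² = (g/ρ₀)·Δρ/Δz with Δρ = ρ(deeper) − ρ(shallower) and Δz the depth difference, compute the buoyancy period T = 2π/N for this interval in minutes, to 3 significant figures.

Δρ = 1028.225 − 1026.012 = 2.213 kg m⁻³ over Δz = 44 − 26 = 18 m.
N² = (9.8/1025) × (2.213/18) = 1.1755 × 10⁻³ s⁻².
N = √(1.1755 × 10⁻³) = 0.034286 rad s⁻¹, so T = 2π/N = 183.26 s = 3.0543 min ≈ 3.05 min.

3.05 min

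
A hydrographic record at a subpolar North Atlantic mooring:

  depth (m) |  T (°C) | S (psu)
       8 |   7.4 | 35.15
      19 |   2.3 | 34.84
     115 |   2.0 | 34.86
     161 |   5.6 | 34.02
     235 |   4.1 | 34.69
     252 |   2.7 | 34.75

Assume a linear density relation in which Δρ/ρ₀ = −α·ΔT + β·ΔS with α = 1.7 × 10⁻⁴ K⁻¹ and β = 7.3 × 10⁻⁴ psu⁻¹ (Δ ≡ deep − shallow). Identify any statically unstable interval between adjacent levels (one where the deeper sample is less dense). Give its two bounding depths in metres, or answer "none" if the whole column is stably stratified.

115–161 m

Evaluate Δρ/ρ₀ = −αΔT + βΔS across each adjacent pair:
  8–19 m: −αΔT+βΔS = −(1.7 × 10⁻⁴)(-5.1)+(7.3 × 10⁻⁴)(-0.31) = 6.4 × 10⁻⁴ → stable
  19–115 m: −αΔT+βΔS = −(1.7 × 10⁻⁴)(-0.3)+(7.3 × 10⁻⁴)(+0.02) = 6.6 × 10⁻⁵ → stable
  115–161 m: −αΔT+βΔS = −(1.7 × 10⁻⁴)(+3.6)+(7.3 × 10⁻⁴)(-0.84) = -1.2 × 10⁻³ → UNSTABLE
  161–235 m: −αΔT+βΔS = −(1.7 × 10⁻⁴)(-1.5)+(7.3 × 10⁻⁴)(+0.67) = 7.4 × 10⁻⁴ → stable
  235–252 m: −αΔT+βΔS = −(1.7 × 10⁻⁴)(-1.4)+(7.3 × 10⁻⁴)(+0.06) = 2.8 × 10⁻⁴ → stable
The 115–161 m interval has Δρ < 0: lighter water underlies denser water.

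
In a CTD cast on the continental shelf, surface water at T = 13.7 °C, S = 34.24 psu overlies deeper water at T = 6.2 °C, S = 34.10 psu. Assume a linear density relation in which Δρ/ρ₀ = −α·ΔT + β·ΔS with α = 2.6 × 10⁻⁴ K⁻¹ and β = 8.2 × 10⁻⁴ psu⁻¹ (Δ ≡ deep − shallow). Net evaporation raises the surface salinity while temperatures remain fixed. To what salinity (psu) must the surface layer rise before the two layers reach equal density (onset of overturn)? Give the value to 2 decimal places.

36.48 psu

Neutral buoyancy requires −α(T_deep − T_surf) + β(S_deep − S_surf′) = 0.
S_surf′ = S_deep − (α/β)·ΔT = 34.10 − (2.6 × 10⁻⁴/8.2 × 10⁻⁴)·(-7.5) = 36.4780 psu.
Increase required: 36.4780 − 34.24 = 2.2380 psu.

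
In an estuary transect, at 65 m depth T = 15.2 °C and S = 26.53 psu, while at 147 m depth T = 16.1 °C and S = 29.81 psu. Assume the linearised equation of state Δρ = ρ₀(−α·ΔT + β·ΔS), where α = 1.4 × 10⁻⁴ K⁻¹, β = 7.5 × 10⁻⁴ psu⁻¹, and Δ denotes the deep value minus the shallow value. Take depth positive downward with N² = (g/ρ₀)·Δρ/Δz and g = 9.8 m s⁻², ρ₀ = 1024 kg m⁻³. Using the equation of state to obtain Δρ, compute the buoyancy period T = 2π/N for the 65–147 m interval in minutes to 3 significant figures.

6.27 min

ΔT = +0.9 K, ΔS = +3.28 psu (deep − shallow).
Δρ/ρ₀ = −αΔT + βΔS = -1.26 × 10⁻⁴ + 2.46 × 10⁻³ = 2.334 × 10⁻³, so Δρ ≈ 2.390 kg m⁻³.
N² = (g/ρ₀)·Δρ/Δz = g·(Δρ/ρ₀)/Δz = 9.8 × 2.334 × 10⁻³ / 82 = 2.7894 × 10⁻⁴ s⁻².
N = √(2.7894 × 10⁻⁴) = 0.016701 rad s⁻¹ → T = 2π/N = 376.22 s = 6.2703 min ≈ 6.27 min.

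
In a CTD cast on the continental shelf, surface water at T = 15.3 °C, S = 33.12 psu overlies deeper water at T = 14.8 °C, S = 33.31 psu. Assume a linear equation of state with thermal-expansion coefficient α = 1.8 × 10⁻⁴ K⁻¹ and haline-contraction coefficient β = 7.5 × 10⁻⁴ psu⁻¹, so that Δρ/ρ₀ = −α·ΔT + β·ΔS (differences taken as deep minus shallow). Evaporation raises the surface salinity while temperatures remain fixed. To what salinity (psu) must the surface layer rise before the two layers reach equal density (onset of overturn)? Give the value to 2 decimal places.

33.43 psu

Neutral buoyancy requires −α(T_deep − T_surf) + β(S_deep − S_surf′) = 0.
S_surf′ = S_deep − (α/β)·ΔT = 33.31 − (1.8 × 10⁻⁴/7.5 × 10⁻⁴)·(-0.5) = 33.4300 psu.
Increase required: 33.4300 − 33.12 = 0.3100 psu.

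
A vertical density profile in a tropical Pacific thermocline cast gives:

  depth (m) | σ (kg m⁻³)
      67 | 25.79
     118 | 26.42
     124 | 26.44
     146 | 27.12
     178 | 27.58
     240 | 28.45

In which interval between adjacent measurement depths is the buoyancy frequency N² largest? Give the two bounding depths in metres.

Compute the density gradient over each adjacent pair:
  67–118 m: Δρ/Δz = 0.63/51 = 0.012 kg m⁻⁴
  118–124 m: Δρ/Δz = 0.02/6 = 3.3 × 10⁻³ kg m⁻⁴
  124–146 m: Δρ/Δz = 0.68/22 = 0.031 kg m⁻⁴
  146–178 m: Δρ/Δz = 0.46/32 = 0.014 kg m⁻⁴
  178–240 m: Δρ/Δz = 0.87/62 = 0.014 kg m⁻⁴
The largest gradient is in the 124–146 m interval — the pycnocline.

124–146 m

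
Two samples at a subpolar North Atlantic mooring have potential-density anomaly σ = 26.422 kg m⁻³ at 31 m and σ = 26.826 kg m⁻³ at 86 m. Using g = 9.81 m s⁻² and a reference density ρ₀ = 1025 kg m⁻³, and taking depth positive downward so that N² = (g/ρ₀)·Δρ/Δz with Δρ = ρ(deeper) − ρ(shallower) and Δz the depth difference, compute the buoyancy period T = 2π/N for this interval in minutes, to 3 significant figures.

12.5 min

Δρ = 1026.826 − 1026.422 = 0.404 kg m⁻³ over Δz = 86 − 31 = 55 m.
N² = (9.81/1025) × (0.404/55) = 7.0301 × 10⁻⁵ s⁻².
N = √(7.0301 × 10⁻⁵) = 8.3846 × 10⁻³ rad s⁻¹, so T = 2π/N = 749.37 s = 12.489 min ≈ 12.5 min.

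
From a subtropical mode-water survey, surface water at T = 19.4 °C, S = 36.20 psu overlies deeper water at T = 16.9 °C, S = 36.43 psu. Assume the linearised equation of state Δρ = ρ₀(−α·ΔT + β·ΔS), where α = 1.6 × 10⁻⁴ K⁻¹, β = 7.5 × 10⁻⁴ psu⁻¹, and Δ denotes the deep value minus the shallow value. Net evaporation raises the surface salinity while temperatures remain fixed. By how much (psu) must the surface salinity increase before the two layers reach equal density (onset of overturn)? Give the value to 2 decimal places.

0.76 psu

Neutral buoyancy requires −α(T_deep − T_surf) + β(S_deep − S_surf′) = 0.
S_surf′ = S_deep − (α/β)·ΔT = 36.43 − (1.6 × 10⁻⁴/7.5 × 10⁻⁴)·(-2.5) = 36.9633 psu.
Increase required: 36.9633 − 36.20 = 0.7633 psu.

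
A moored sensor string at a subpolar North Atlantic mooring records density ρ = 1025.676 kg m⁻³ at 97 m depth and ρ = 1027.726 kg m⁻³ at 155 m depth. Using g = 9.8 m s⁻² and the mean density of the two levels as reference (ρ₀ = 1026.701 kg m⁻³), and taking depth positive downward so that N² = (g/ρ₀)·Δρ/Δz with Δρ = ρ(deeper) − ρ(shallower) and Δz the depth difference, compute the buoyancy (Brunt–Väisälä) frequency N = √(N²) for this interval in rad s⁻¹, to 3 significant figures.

Δρ = 1027.726 − 1025.676 = 2.050 kg m⁻³ over Δz = 155 − 97 = 58 m.
N² = (9.8/1026.701) × (2.050/58) = 3.3737 × 10⁻⁴ s⁻².
N = √(3.3737 × 10⁻⁴) = 0.018368 rad s⁻¹ ≈ 0.0184 rad s⁻¹.

0.0184 rad s⁻¹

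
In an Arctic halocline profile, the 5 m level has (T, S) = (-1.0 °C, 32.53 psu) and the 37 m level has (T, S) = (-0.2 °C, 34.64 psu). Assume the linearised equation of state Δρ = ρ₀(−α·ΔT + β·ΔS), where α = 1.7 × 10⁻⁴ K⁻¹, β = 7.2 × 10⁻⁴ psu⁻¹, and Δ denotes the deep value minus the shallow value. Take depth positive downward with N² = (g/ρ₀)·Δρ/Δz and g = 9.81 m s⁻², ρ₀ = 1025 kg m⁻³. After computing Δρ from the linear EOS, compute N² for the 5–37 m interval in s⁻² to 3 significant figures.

4.24 × 10⁻⁴ s⁻²

ΔT = +0.8 K, ΔS = +2.11 psu (deep − shallow).
Δρ/ρ₀ = −αΔT + βΔS = -1.36 × 10⁻⁴ + 1.5192 × 10⁻³ = 1.3832 × 10⁻³, so Δρ ≈ 1.418 kg m⁻³.
N² = (g/ρ₀)·Δρ/Δz = g·(Δρ/ρ₀)/Δz = 9.81 × 1.3832 × 10⁻³ / 32 = 4.2404 × 10⁻⁴ s⁻² ≈ 4.24 × 10⁻⁴ s⁻².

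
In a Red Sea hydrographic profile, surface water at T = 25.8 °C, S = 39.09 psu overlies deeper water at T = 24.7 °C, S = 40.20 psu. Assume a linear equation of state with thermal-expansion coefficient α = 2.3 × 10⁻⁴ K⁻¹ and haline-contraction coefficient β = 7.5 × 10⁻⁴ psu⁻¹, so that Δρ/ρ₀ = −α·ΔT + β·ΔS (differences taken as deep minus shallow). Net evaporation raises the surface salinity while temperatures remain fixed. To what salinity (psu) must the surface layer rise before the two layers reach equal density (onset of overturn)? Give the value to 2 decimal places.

Neutral buoyancy requires −α(T_deep − T_surf) + β(S_deep − S_surf′) = 0.
S_surf′ = S_deep − (α/β)·ΔT = 40.20 − (2.3 × 10⁻⁴/7.5 × 10⁻⁴)·(-1.1) = 40.5373 psu.
Increase required: 40.5373 − 39.09 = 1.4473 psu.

40.54 psu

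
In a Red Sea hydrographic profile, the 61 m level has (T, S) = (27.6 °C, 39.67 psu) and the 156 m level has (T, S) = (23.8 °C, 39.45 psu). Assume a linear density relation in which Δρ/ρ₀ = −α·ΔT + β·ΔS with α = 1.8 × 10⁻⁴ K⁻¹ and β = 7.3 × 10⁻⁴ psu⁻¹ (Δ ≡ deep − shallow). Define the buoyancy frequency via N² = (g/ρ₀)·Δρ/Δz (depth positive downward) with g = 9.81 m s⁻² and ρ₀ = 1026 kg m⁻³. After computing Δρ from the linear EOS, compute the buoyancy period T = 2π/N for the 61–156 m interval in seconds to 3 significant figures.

855 s

ΔT = -3.8 K, ΔS = -0.22 psu (deep − shallow).
Δρ/ρ₀ = −αΔT + βΔS = 6.84 × 10⁻⁴ − 1.606 × 10⁻⁴ = 5.234 × 10⁻⁴, so Δρ ≈ 0.5370 kg m⁻³.
N² = (g/ρ₀)·Δρ/Δz = g·(Δρ/ρ₀)/Δz = 9.81 × 5.234 × 10⁻⁴ / 95 = 5.4048 × 10⁻⁵ s⁻².
N = √(5.4048 × 10⁻⁵) = 7.3517 × 10⁻³ rad s⁻¹ → T = 2π/N = 854.66 s ≈ 855 s.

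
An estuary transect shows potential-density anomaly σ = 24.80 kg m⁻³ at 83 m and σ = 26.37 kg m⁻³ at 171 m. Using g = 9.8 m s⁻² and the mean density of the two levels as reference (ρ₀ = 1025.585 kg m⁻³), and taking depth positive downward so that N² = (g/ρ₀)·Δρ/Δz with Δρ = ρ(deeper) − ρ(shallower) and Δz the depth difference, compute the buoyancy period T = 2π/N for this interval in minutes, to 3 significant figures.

8.02 min

Δρ = 1026.37 − 1024.80 = 1.57 kg m⁻³ over Δz = 171 − 83 = 88 m.
N² = (9.8/1025.585) × (1.57/88) = 1.7048 × 10⁻⁴ s⁻².
N = √(1.7048 × 10⁻⁴) = 0.013057 rad s⁻¹, so T = 2π/N = 481.21 s = 8.0202 min ≈ 8.02 min.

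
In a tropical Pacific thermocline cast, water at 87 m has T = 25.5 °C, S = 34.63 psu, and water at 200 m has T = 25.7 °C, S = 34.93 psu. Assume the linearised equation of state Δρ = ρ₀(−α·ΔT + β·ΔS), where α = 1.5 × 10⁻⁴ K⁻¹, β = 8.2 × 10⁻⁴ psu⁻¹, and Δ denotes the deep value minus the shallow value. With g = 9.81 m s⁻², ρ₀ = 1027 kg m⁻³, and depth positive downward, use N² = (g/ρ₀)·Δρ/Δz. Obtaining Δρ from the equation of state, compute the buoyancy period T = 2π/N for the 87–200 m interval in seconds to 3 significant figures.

1.45 × 10³ s

ΔT = +0.2 K, ΔS = +0.30 psu (deep − shallow).
Δρ/ρ₀ = −αΔT + βΔS = -3.00 × 10⁻⁵ + 2.46 × 10⁻⁴ = 2.16 × 10⁻⁴, so Δρ ≈ 0.2218 kg m⁻³.
N² = (g/ρ₀)·Δρ/Δz = g·(Δρ/ρ₀)/Δz = 9.81 × 2.16 × 10⁻⁴ / 113 = 1.8752 × 10⁻⁵ s⁻².
N = √(1.8752 × 10⁻⁵) = 4.3304 × 10⁻³ rad s⁻¹ → T = 2π/N = 1.4509 × 10³ s ≈ 1.45 × 10³ s.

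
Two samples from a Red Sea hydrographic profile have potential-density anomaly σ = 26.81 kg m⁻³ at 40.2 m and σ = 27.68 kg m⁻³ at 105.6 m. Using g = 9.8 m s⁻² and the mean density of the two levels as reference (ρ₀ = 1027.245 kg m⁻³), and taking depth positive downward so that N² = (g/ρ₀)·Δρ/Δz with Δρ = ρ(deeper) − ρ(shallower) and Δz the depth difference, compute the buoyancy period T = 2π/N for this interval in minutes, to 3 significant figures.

9.30 min

Δρ = 1027.68 − 1026.81 = 0.87 kg m⁻³ over Δz = 105.6 − 40.2 = 65.4 m.
N² = (9.8/1027.245) × (0.87/65.4) = 1.2691 × 10⁻⁴ s⁻².
N = √(1.2691 × 10⁻⁴) = 0.011265 rad s⁻¹, so T = 2π/N = 557.76 s = 9.2960 min ≈ 9.30 min.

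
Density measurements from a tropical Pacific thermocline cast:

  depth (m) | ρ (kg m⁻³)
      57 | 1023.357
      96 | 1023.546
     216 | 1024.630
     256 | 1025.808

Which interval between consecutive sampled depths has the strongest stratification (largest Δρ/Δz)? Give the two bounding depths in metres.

216–256 m

Compute the density gradient over each adjacent pair:
  57–96 m: Δρ/Δz = 0.189/39 = 4.8 × 10⁻³ kg m⁻⁴
  96–216 m: Δρ/Δz = 1.084/120 = 9.0 × 10⁻³ kg m⁻⁴
  216–256 m: Δρ/Δz = 1.178/40 = 0.029 kg m⁻⁴
The largest gradient is in the 216–256 m interval — the pycnocline.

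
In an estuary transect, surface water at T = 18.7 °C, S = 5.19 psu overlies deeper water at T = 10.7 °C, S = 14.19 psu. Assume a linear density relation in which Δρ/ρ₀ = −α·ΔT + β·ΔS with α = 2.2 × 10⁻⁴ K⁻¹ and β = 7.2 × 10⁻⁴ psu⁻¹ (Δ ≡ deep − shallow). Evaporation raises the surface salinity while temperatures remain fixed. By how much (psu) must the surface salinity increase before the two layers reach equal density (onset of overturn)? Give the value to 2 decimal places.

11.44 psu

Neutral buoyancy requires −α(T_deep − T_surf) + β(S_deep − S_surf′) = 0.
S_surf′ = S_deep − (α/β)·ΔT = 14.19 − (2.2 × 10⁻⁴/7.2 × 10⁻⁴)·(-8.0) = 16.6344 psu.
Increase required: 16.6344 − 5.19 = 11.4444 psu.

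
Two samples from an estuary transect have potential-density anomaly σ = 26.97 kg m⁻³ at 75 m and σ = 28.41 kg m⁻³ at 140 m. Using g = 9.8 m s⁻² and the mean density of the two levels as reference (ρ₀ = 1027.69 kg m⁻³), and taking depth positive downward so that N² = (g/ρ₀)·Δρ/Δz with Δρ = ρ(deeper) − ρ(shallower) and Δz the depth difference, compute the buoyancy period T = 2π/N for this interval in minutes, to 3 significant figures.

7.20 min

Δρ = 1028.41 − 1026.97 = 1.44 kg m⁻³ over Δz = 140 − 75 = 65 m.
N² = (9.8/1027.69) × (1.44/65) = 2.1126 × 10⁻⁴ s⁻².
N = √(2.1126 × 10⁻⁴) = 0.014535 rad s⁻¹, so T = 2π/N = 432.28 s = 7.2047 min ≈ 7.20 min.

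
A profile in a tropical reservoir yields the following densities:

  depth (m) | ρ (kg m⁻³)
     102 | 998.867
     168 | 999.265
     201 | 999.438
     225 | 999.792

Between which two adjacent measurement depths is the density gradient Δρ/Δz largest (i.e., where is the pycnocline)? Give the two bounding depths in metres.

201–225 m

Compute the density gradient over each adjacent pair:
  102–168 m: Δρ/Δz = 0.398/66 = 6.0 × 10⁻³ kg m⁻⁴
  168–201 m: Δρ/Δz = 0.173/33 = 5.2 × 10⁻³ kg m⁻⁴
  201–225 m: Δρ/Δz = 0.354/24 = 0.015 kg m⁻⁴
The largest gradient is in the 201–225 m interval — the pycnocline.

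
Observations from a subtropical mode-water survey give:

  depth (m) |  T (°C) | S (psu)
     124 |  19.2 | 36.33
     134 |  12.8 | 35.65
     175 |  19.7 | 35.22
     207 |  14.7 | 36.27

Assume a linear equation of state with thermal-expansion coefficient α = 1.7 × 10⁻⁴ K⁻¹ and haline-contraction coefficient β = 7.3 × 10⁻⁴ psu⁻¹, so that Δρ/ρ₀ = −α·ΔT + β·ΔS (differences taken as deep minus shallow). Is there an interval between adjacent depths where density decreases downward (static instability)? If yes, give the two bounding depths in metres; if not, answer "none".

134–175 m

Evaluate Δρ/ρ₀ = −αΔT + βΔS across each adjacent pair:
  124–134 m: −αΔT+βΔS = −(1.7 × 10⁻⁴)(-6.4)+(7.3 × 10⁻⁴)(-0.68) = 5.9 × 10⁻⁴ → stable
  134–175 m: −αΔT+βΔS = −(1.7 × 10⁻⁴)(+6.9)+(7.3 × 10⁻⁴)(-0.43) = -1.5 × 10⁻³ → UNSTABLE
  175–207 m: −αΔT+βΔS = −(1.7 × 10⁻⁴)(-5.0)+(7.3 × 10⁻⁴)(+1.05) = 1.6 × 10⁻³ → stable
The 134–175 m interval has Δρ < 0: lighter water underlies denser water.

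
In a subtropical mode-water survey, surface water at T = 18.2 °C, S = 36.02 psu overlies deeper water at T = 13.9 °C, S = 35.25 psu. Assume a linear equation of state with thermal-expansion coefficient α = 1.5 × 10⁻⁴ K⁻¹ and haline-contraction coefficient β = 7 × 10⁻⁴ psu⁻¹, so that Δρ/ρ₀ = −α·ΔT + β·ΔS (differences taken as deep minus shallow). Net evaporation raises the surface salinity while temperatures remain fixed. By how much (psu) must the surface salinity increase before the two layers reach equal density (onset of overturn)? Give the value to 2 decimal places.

0.15 psu

Neutral buoyancy requires −α(T_deep − T_surf) + β(S_deep − S_surf′) = 0.
S_surf′ = S_deep − (α/β)·ΔT = 35.25 − (1.5 × 10⁻⁴/7 × 10⁻⁴)·(-4.3) = 36.1714 psu.
Increase required: 36.1714 − 36.02 = 0.1514 psu.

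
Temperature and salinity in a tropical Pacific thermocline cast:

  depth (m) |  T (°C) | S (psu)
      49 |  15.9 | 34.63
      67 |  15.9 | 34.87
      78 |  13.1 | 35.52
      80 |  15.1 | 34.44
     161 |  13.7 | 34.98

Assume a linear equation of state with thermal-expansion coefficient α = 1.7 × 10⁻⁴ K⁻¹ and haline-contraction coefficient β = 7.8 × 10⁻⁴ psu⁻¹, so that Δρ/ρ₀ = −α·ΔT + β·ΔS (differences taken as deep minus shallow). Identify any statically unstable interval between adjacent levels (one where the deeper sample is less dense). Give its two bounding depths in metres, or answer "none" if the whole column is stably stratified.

78–80 m

Evaluate Δρ/ρ₀ = −αΔT + βΔS across each adjacent pair:
  49–67 m: −αΔT+βΔS = −(1.7 × 10⁻⁴)(+0.0)+(7.8 × 10⁻⁴)(+0.24) = 1.9 × 10⁻⁴ → stable
  67–78 m: −αΔT+βΔS = −(1.7 × 10⁻⁴)(-2.8)+(7.8 × 10⁻⁴)(+0.65) = 9.8 × 10⁻⁴ → stable
  78–80 m: −αΔT+βΔS = −(1.7 × 10⁻⁴)(+2.0)+(7.8 × 10⁻⁴)(-1.08) = -1.2 × 10⁻³ → UNSTABLE
  80–161 m: −αΔT+βΔS = −(1.7 × 10⁻⁴)(-1.4)+(7.8 × 10⁻⁴)(+0.54) = 6.6 × 10⁻⁴ → stable
The 78–80 m interval has Δρ < 0: lighter water underlies denser water.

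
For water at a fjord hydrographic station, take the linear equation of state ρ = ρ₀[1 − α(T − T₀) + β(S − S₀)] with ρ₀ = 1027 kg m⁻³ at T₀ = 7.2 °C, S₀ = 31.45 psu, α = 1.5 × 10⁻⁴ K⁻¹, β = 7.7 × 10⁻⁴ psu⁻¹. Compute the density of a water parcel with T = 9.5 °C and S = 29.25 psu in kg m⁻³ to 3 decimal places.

1024.906 kg m⁻³

T − T₀ = +2.3 K, S − S₀ = -2.20 psu.
Bracket = 1 − α·(+2.3) + β·(-2.20) = 1 + (-2.039 × 10⁻³) = 0.9979610.
ρ = 1027 × 0.9979610 = 1024.906 kg m⁻³.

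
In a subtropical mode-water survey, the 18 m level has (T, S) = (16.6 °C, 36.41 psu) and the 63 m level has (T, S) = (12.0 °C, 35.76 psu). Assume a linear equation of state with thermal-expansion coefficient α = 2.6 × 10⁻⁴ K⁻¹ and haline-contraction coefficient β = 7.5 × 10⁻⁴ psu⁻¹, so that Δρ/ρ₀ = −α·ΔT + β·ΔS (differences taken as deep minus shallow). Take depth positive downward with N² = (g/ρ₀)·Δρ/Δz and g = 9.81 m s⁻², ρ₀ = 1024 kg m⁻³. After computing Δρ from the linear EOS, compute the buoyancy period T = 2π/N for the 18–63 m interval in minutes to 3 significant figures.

8.43 min

ΔT = -4.6 K, ΔS = -0.65 psu (deep − shallow).
Δρ/ρ₀ = −αΔT + βΔS = 1.196 × 10⁻³ − 4.875 × 10⁻⁴ = 7.085 × 10⁻⁴, so Δρ ≈ 0.7255 kg m⁻³.
N² = (g/ρ₀)·Δρ/Δz = g·(Δρ/ρ₀)/Δz = 9.81 × 7.085 × 10⁻⁴ / 45 = 1.5445 × 10⁻⁴ s⁻².
N = √(1.5445 × 10⁻⁴) = 0.012428 rad s⁻¹ → T = 2π/N = 505.57 s = 8.4262 min ≈ 8.43 min.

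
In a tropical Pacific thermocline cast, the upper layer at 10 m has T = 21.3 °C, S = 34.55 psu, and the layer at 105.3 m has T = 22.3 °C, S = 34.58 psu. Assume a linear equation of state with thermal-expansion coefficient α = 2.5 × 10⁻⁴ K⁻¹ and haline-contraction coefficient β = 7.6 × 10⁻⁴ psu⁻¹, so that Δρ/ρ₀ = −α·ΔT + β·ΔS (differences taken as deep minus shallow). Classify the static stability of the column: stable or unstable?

ΔT = 22.3 − 21.3 = +1.0 K and ΔS = 34.58 − 34.55 = +0.03 psu (deep − shallow).
−αΔT = -2.50 × 10⁻⁴; βΔS = 2.28 × 10⁻⁵; sum Δρ/ρ₀ = -2.272 × 10⁻⁴.
Δρ/ρ₀ < 0, so Δρ < 0: deeper water is lighter → statically unstable; the column would overturn.

unstable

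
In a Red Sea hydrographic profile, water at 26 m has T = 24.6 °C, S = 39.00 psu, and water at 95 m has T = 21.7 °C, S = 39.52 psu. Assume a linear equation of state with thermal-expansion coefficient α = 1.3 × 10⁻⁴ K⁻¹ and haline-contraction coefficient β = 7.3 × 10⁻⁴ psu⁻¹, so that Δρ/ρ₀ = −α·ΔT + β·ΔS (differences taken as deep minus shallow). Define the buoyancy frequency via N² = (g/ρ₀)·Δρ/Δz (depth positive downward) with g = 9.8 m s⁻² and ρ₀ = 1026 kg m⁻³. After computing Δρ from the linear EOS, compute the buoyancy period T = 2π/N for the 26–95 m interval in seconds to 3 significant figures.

ΔT = -2.9 K, ΔS = +0.52 psu (deep − shallow).
Δρ/ρ₀ = −αΔT + βΔS = 3.77 × 10⁻⁴ + 3.796 × 10⁻⁴ = 7.566 × 10⁻⁴, so Δρ ≈ 0.7763 kg m⁻³.
N² = (g/ρ₀)·Δρ/Δz = g·(Δρ/ρ₀)/Δz = 9.8 × 7.566 × 10⁻⁴ / 69 = 1.0746 × 10⁻⁴ s⁻².
N = √(1.0746 × 10⁻⁴) = 0.010366 rad s⁻¹ → T = 2π/N = 606.13 s ≈ 606 s.

606 s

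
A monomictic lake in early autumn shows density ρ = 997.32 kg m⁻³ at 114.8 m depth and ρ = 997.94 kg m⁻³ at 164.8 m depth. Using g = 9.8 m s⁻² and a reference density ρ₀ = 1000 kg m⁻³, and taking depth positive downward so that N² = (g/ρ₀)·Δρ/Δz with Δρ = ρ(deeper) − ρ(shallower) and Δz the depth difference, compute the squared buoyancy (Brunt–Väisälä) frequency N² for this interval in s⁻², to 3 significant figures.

Δρ = 997.94 − 997.32 = 0.62 kg m⁻³ over Δz = 164.8 − 114.8 = 50 m.
N² = (9.8/1000) × (0.62/50) = 1.2152 × 10⁻⁴ s⁻² ≈ 1.22 × 10⁻⁴ s⁻².

1.22 × 10⁻⁴ s⁻²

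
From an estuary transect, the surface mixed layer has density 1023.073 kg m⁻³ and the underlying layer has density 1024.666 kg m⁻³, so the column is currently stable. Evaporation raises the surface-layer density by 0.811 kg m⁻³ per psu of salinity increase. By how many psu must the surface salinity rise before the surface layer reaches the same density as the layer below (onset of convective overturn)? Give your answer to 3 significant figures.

1.96 psu

Density deficit of the surface layer: 1024.666 − 1023.073 = 1.593 kg m⁻³.
Required change = 1.593 / 0.811 = 1.96 psu.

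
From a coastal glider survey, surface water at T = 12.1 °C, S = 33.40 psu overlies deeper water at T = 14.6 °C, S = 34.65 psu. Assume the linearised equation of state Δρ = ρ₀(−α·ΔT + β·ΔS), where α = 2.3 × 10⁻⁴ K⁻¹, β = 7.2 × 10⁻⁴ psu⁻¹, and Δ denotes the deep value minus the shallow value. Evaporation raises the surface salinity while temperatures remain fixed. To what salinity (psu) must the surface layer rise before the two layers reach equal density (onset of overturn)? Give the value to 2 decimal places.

Neutral buoyancy requires −α(T_deep − T_surf) + β(S_deep − S_surf′) = 0.
S_surf′ = S_deep − (α/β)·ΔT = 34.65 − (2.3 × 10⁻⁴/7.2 × 10⁻⁴)·(+2.5) = 33.8514 psu.
Increase required: 33.8514 − 33.40 = 0.4514 psu.

33.85 psu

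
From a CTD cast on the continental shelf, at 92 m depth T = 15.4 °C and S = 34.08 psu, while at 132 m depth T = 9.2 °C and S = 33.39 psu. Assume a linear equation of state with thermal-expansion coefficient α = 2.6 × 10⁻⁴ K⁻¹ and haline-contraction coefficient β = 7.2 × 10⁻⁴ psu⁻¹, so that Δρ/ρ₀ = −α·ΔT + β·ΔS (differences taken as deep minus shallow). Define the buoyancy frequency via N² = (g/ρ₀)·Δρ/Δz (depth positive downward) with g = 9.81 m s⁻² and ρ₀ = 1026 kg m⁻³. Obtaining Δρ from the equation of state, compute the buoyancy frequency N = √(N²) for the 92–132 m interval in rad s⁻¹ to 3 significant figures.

ΔT = -6.2 K, ΔS = -0.69 psu (deep − shallow).
Δρ/ρ₀ = −αΔT + βΔS = 1.612 × 10⁻³ − 4.968 × 10⁻⁴ = 1.1152 × 10⁻³, so Δρ ≈ 1.144 kg m⁻³.
N² = (g/ρ₀)·Δρ/Δz = g·(Δρ/ρ₀)/Δz = 9.81 × 1.1152 × 10⁻³ / 40 = 2.7350 × 10⁻⁴ s⁻².
N = √(2.7350 × 10⁻⁴) = 0.016538 rad s⁻¹ ≈ 0.0165 rad s⁻¹.

0.0165 rad s⁻¹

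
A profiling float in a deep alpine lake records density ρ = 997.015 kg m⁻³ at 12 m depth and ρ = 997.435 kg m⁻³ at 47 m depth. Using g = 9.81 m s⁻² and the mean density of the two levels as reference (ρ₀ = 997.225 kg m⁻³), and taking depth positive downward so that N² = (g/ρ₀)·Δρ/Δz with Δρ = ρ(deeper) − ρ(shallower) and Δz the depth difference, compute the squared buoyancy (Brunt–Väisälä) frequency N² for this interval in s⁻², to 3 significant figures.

1.18 × 10⁻⁴ s⁻²

Δρ = 997.435 − 997.015 = 0.420 kg m⁻³ over Δz = 47 − 12 = 35 m.
N² = (9.81/997.225) × (0.420/35) = 1.1805 × 10⁻⁴ s⁻² ≈ 1.18 × 10⁻⁴ s⁻².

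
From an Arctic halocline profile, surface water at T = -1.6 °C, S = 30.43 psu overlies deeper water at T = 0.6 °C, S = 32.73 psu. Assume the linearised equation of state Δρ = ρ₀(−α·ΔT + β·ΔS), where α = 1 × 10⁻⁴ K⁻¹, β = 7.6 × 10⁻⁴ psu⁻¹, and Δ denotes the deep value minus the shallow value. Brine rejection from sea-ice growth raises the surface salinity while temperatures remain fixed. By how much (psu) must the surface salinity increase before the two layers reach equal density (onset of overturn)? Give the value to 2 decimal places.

2.01 psu

Neutral buoyancy requires −α(T_deep − T_surf) + β(S_deep − S_surf′) = 0.
S_surf′ = S_deep − (α/β)·ΔT = 32.73 − (1 × 10⁻⁴/7.6 × 10⁻⁴)·(+2.2) = 32.4405 psu.
Increase required: 32.4405 − 30.43 = 2.0105 psu.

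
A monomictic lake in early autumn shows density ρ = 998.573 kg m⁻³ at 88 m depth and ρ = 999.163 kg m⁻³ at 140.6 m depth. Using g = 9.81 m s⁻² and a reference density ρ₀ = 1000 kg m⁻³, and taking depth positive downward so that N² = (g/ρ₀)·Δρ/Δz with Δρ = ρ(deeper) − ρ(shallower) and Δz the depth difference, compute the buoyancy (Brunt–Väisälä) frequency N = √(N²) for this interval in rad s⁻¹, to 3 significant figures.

Δρ = 999.163 − 998.573 = 0.590 kg m⁻³ over Δz = 140.6 − 88 = 52.6 m.
N² = (9.81/1000) × (0.590/52.6) = 1.1004 × 10⁻⁴ s⁻².
N = √(1.1004 × 10⁻⁴) = 0.010490 rad s⁻¹ ≈ 0.0105 rad s⁻¹.

0.0105 rad s⁻¹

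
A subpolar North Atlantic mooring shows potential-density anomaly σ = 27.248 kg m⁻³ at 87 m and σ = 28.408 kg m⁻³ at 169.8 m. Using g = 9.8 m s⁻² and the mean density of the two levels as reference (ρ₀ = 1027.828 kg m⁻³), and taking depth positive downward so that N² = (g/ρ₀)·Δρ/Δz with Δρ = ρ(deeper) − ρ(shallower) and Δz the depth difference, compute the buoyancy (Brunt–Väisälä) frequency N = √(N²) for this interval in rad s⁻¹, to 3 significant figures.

0.0116 rad s⁻¹

Δρ = 1028.408 − 1027.248 = 1.160 kg m⁻³ over Δz = 169.8 − 87 = 82.8 m.
N² = (9.8/1027.828) × (1.160/82.8) = 1.3358 × 10⁻⁴ s⁻².
N = √(1.3358 × 10⁻⁴) = 0.011558 rad s⁻¹ ≈ 0.0116 rad s⁻¹.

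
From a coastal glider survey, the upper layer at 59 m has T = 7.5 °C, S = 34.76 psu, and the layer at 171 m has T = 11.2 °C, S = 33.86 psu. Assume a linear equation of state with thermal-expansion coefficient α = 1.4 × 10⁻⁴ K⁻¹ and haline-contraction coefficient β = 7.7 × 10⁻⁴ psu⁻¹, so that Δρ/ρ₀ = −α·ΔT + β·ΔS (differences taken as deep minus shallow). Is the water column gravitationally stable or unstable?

ΔT = 11.2 − 7.5 = +3.7 K and ΔS = 33.86 − 34.76 = -0.90 psu (deep − shallow).
−αΔT = -5.18 × 10⁻⁴; βΔS = -6.93 × 10⁻⁴; sum Δρ/ρ₀ = -1.211 × 10⁻³.
Δρ/ρ₀ < 0, so Δρ < 0: deeper water is lighter → statically unstable; the column would overturn.

unstable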